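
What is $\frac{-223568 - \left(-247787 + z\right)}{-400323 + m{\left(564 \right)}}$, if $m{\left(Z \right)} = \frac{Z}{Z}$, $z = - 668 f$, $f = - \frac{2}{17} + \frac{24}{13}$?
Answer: $- \frac{5607575}{88471162} \approx -0.063383$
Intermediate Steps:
$f = \frac{382}{221}$ ($f = \left(-2\right) \frac{1}{17} + 24 \cdot \frac{1}{13} = - \frac{2}{17} + \frac{24}{13} = \frac{382}{221} \approx 1.7285$)
$z = - \frac{255176}{221}$ ($z = \left(-668\right) \frac{382}{221} = - \frac{255176}{221} \approx -1154.6$)
$m{\left(Z \right)} = 1$
$\frac{-223568 - \left(-247787 + z\right)}{-400323 + m{\left(564 \right)}} = \frac{-223568 + \left(247787 - - \frac{255176}{221}\right)}{-400323 + 1} = \frac{-223568 + \left(247787 + \frac{255176}{221}\right)}{-400322} = \left(-223568 + \frac{55016103}{221}\right) \left(- \frac{1}{400322}\right) = \frac{5607575}{221} \left(- \frac{1}{400322}\right) = - \frac{5607575}{88471162}$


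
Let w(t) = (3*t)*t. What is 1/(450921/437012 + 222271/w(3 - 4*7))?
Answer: 819397500/97980571127 ≈ 0.0083629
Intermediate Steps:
w(t) = 3*t²
1/(450921/437012 + 222271/w(3 - 4*7)) = 1/(450921/437012 + 222271/((3*(3 - 4*7)²))) = 1/(450921*(1/437012) + 222271/((3*(3 - 28)²))) = 1/(450921/437012 + 222271/((3*(-25)²))) = 1/(450921/437012 + 222271/((3*625))) = 1/(450921/437012 + 222271/1875) = 1/(97980571127/819397500) = 819397500/97980571127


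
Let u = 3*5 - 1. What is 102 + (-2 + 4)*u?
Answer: 130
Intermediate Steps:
u = 14 (u = 15 - 1 = 14)
102 + (-2 + 4)*u = 102 + (-2 + 4)*14 = 102 + 2*14 = 102 + 28 = 130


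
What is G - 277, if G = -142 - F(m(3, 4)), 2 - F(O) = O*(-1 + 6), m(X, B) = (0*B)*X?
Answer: -421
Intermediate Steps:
m(X, B) = 0 (m(X, B) = 0*X = 0)
F(O) = 2 - 5*O (F(O) = 2 - O*(-1 + 6) = 2 - O*5 = 2 - 5*O)
G = -144 (G = -142 - (2 - 5*0) = -142 - (2 + 0) = -142 - 1*2 = -142 - 2 = -144)
G - 277 = -144 - 277 = -421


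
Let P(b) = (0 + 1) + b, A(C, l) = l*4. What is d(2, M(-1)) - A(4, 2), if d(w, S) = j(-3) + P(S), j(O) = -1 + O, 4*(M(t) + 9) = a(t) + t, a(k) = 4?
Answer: -77/4 ≈ -19.250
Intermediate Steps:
M(t) = -8 + t/4 (M(t) = -9 + (4 + t)/4 = -9 + (1 + t/4) = -8 + t/4)
A(C, l) = 4*l
P(b) = 1 + b
d(w, S) = -3 + S (d(w, S) = (-1 - 3) + (1 + S) = -4 + (1 + S) = -3 + S)
d(2, M(-1)) - A(4, 2) = (-3 + (-8 + (¼)*(-1))) - 4*2 = (-3 + (-8 - ¼)) - 1*8 = (-3 - 33/4) - 8 = -45/4 - 8 = -77/4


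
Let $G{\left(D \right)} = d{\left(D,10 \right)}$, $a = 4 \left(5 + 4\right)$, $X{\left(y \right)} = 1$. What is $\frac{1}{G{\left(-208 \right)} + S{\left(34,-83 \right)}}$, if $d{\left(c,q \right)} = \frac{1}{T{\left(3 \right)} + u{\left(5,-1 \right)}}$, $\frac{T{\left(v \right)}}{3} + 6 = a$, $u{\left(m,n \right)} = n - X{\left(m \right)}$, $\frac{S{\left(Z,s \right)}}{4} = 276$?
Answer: $\frac{88}{97153} \approx 0.00090579$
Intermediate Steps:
$S{\left(Z,s \right)} = 1104$ ($S{\left(Z,s \right)} = 4 \cdot 276 = 1104$)
$a = 36$ ($a = 4 \cdot 9 = 36$)
$u{\left(m,n \right)} = -1 + n$ ($u{\left(m,n \right)} = n - 1 = -1 + n$)
$T{\left(v \right)} = 90$ ($T{\left(v \right)} = -18 + 3 \cdot 36 = -18 + 108 = 90$)
$d{\left(c,q \right)} = \frac{1}{88}$ ($d{\left(c,q \right)} = \frac{1}{90 - 2} = \frac{1}{88}$)
$G{\left(D \right)} = \frac{1}{88}$
$\frac{1}{G{\left(-208 \right)} + S{\left(34,-83 \right)}} = \frac{1}{\frac{1}{88} + 1104} = \frac{1}{\frac{97153}{88}} = \frac{88}{97153}$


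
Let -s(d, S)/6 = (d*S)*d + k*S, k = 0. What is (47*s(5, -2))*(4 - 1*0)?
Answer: 56400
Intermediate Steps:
s(d, S) = -6*S*d² (s(d, S) = -6*((d*S)*d + 0*S) = -6*((S*d)*d + 0) = -6*(S*d² + 0) = -6*S*d²)
(47*s(5, -2))*(4 - 1*0) = (47*(-6*(-2)*5²))*(4 - 1*0) = (47*(-6*(-2)*25))*(4 + 0) = (47*300)*4 = 14100*4 = 56400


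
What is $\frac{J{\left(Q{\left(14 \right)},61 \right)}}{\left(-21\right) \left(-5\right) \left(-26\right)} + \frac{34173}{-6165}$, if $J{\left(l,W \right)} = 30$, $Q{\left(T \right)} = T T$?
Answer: $- \frac{346212}{62335} \approx -5.5541$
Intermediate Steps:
$Q{\left(T \right)} = T^{2}$
$\frac{J{\left(Q{\left(14 \right)},61 \right)}}{\left(-21\right) \left(-5\right) \left(-26\right)} + \frac{34173}{-6165} = \frac{30}{\left(-21\right) \left(-5\right) \left(-26\right)} + \frac{34173}{-6165} = \frac{30}{105 \left(-26\right)} + 34173 \left(- \frac{1}{6165}\right) = \frac{30}{-2730} - \frac{3797}{685} = 30 \left(- \frac{1}{2730}\right) - \frac{3797}{685} = - \frac{1}{91} - \frac{3797}{685} = - \frac{346212}{62335}$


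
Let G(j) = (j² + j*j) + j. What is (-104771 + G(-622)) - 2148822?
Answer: -1480447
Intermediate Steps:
G(j) = j + 2*j² (G(j) = (j² + j²) + j = 2*j² + j = j + 2*j²)
(-104771 + G(-622)) - 2148822 = (-104771 - 622*(1 + 2*(-622))) - 2148822 = (-104771 - 622*(1 - 1244)) - 2148822 = (-104771 - 622*(-1243)) - 2148822 = (-104771 + 773146) - 2148822 = 668375 - 2148822 = -1480447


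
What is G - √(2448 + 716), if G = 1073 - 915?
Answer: 158 - 2*√791 ≈ 101.75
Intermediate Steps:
G = 158
G - √(2448 + 716) = 158 - √(2448 + 716) = 158 - √3164 = 158 - 2*√791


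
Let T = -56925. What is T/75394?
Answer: -225/298 ≈ -0.75503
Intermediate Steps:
T/75394 = -56925/75394 = -56925*1/75394 = -225/298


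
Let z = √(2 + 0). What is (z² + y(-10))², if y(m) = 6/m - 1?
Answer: 4/25 ≈ 0.16000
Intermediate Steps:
z = √2 ≈ 1.4142
y(m) = -1 + 6/m
(z² + y(-10))² = ((√2)² + (6 - 1*(-10))/(-10))² = (2 - (6 + 10)/10)² = (2 - ⅒*16)² = (2 - 8/5)² = (⅖)² = 4/25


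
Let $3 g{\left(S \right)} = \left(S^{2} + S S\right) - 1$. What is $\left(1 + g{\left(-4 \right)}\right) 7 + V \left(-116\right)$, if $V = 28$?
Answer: $- \frac{9506}{3} \approx -3168.7$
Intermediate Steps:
$g{\left(S \right)} = - \frac{1}{3} + \frac{2 S^{2}}{3}$ ($g{\left(S \right)} = \frac{\left(S^{2} + S S\right) - 1}{3} = \frac{\left(S^{2} + S^{2}\right) - 1}{3} = \frac{2 S^{2} - 1}{3} = \frac{-1 + 2 S^{2}}{3} = - \frac{1}{3} + \frac{2 S^{2}}{3}$)
$\left(1 + g{\left(-4 \right)}\right) 7 + V \left(-116\right) = \left(1 - \left(\frac{1}{3} - \frac{2 \left(-4\right)^{2}}{3}\right)\right) 7 + 28 \left(-116\right) = \left(1 + \left(- \frac{1}{3} + \frac{2}{3} \cdot 16\right)\right) 7 - 3248 = \left(1 + \left(- \frac{1}{3} + \frac{32}{3}\right)\right) 7 - 3248 = \left(1 + \frac{31}{3}\right) 7 - 3248 = \frac{34}{3} \cdot 7 - 3248 = \frac{238}{3} - 3248 = - \frac{9506}{3}$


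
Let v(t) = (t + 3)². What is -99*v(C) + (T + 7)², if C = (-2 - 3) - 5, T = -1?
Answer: -4815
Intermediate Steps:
C = -10 (C = -5 - 5 = -10)
v(t) = (3 + t)²
-99*v(C) + (T + 7)² = -99*(3 - 10)² + (-1 + 7)² = -99*(-7)² + 6² = -99*49 + 36 = -4851 + 36 = -4815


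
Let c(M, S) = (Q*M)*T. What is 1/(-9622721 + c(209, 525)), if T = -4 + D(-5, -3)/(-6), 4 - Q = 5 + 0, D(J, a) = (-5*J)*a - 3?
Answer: -1/9624602 ≈ -1.0390e-7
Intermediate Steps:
D(J, a) = -3 - 5*J*a (D(J, a) = -5*J*a - 3 = -3 - 5*J*a)
Q = -1 (Q = 4 - (5 + 0) = 4 - 1*5 = 4 - 5 = -1)
T = 9 (T = -4 + (-3 - 5*(-5)*(-3))/(-6) = -4 + (-3 - 75)*(-⅙) = -4 - 78*(-⅙) = -4 + 13 = 9)
c(M, S) = -9*M (c(M, S) = -M*9 = -9*M)
1/(-9622721 + c(209, 525)) = 1/(-9622721 - 9*209) = 1/(-9622721 - 1881) = 1/(-9624602) = -1/9624602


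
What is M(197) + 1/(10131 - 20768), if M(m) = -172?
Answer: -1829565/10637 ≈ -172.00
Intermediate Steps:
M(197) + 1/(10131 - 20768) = -172 + 1/(10131 - 20768) = -172 + 1/(-10637) = -172 - 1/10637 = -1829565/10637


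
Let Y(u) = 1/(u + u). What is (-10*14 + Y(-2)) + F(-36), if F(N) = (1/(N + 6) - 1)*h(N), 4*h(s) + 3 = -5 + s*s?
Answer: -28379/60 ≈ -472.98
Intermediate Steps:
h(s) = -2 + s**2/4 (h(s) = -3/4 + (-5 + s*s)/4 = -3/4 + (-5 + s**2)/4 = -3/4 + (-5/4 + s**2/4) = -2 + s**2/4)
Y(u) = 1/(2*u)
F(N) = (-1 + 1/(6 + N))*(-2 + N**2/4) (F(N) = (1/(N + 6) - 1)*(-2 + N**2/4) = (1/(6 + N) - 1)*(-2 + N**2/4) = (-1 + 1/(6 + N))*(-2 + N**2/4))
(-10*14 + Y(-2)) + F(-36) = (-10*14 + (1/2)/(-2)) - (-8 + (-36)**2)*(5 - 36)/(24 + 4*(-36)) = (-140 + (1/2)*(-1/2)) - 1*(-8 + 1296)*(-31)/(24 - 144) = (-140 - 1/4) - 1*1288*(-31)/(-120) = -561/4 - 1*(-1/120)*1288*(-31) = -561/4 - 4991/15 = -28379/60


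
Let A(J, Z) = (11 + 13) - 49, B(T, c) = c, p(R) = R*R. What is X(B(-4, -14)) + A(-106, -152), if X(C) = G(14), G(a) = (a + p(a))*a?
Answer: 2915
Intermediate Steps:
p(R) = R²
A(J, Z) = -25 (A(J, Z) = 24 - 49 = -25)
G(a) = a*(a + a²) (G(a) = (a + a²)*a = a*(a + a²))
X(C) = 2940 (X(C) = 14²*(1 + 14) = 196*15 = 2940)
X(B(-4, -14)) + A(-106, -152) = 2940 - 25 = 2915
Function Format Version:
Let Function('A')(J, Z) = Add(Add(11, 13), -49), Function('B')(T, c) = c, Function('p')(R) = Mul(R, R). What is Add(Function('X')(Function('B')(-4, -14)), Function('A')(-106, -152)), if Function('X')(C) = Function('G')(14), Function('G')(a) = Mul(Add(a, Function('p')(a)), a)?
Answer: 2915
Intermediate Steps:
Function('p')(R) = Pow(R, 2)
Function('A')(J, Z) = -25 (Function('A')(J, Z) = Add(24, -49) = -25)
Function('G')(a) = Mul(a, Add(a, Pow(a, 2))) (Function('G')(a) = Mul(Add(a, Pow(a, 2)), a) = Mul(a, Add(a, Pow(a, 2))))
Function('X')(C) = 2940 (Function('X')(C) = Mul(Pow(14, 2), Add(1, 14)) = Mul(196, 15) = 2940)
Add(Function('X')(Function('B')(-4, -14)), Function('A')(-106, -152)) = Add(2940, -25) = 2915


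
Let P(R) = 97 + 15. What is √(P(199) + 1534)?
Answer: √1646 ≈ 40.571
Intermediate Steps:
P(R) = 112
√(P(199) + 1534) = √(112 + 1534) = √1646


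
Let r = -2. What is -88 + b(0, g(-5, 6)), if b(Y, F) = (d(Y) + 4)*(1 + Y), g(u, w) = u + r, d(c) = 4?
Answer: -80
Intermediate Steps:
g(u, w) = -2 + u (g(u, w) = u - 2 = -2 + u)
b(Y, F) = 8 + 8*Y (b(Y, F) = (4 + 4)*(1 + Y) = 8*(1 + Y) = 8 + 8*Y)
-88 + b(0, g(-5, 6)) = -88 + (8 + 8*0) = -88 + (8 + 0) = -88 + 8 = -80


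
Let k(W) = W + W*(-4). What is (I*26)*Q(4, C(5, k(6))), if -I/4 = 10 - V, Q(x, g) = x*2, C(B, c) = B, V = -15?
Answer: -20800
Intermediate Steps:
k(W) = -3*W (k(W) = W - 4*W = -3*W)
Q(x, g) = 2*x
I = -100 (I = -4*(10 - 1*(-15)) = -4*(10 + 15) = -4*25 = -100)
(I*26)*Q(4, C(5, k(6))) = (-100*26)*(2*4) = -2600*8 = -20800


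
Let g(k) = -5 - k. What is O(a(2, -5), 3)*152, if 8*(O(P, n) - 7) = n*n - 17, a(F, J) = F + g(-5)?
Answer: 912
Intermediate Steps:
a(F, J) = F (a(F, J) = F + (-5 - 1*(-5)) = F + (-5 + 5) = F + 0 = F)
O(P, n) = 39/8 + n**2/8 (O(P, n) = 7 + (n*n - 17)/8 = 7 + (n**2 - 17)/8 = 7 + (-17 + n**2)/8 = 7 + (-17/8 + n**2/8) = 39/8 + n**2/8)
O(a(2, -5), 3)*152 = (39/8 + (1/8)*3**2)*152 = (39/8 + (1/8)*9)*152 = (39/8 + 9/8)*152 = 6*152 = 912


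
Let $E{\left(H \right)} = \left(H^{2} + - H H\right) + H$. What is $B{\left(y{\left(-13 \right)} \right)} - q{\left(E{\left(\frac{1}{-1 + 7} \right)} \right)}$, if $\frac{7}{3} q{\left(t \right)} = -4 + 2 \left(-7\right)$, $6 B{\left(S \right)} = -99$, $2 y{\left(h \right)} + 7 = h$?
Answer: $- \frac{123}{14} \approx -8.7857$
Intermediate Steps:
$y{\left(h \right)} = - \frac{7}{2} + \frac{h}{2}$
$B{\left(S \right)} = - \frac{33}{2}$ ($B{\left(S \right)} = \frac{1}{6} \left(-99\right) = - \frac{33}{2}$)
$E{\left(H \right)} = H$ ($E{\left(H \right)} = \left(H^{2} - H^{2}\right) + H = 0 + H = H$)
$q{\left(t \right)} = - \frac{54}{7}$ ($q{\left(t \right)} = \frac{3 \left(-4 + 2 \left(-7\right)\right)}{7} = \frac{3 \left(-4 - 14\right)}{7} = \frac{3}{7} \left(-18\right) = - \frac{54}{7}$)
$B{\left(y{\left(-13 \right)} \right)} - q{\left(E{\left(\frac{1}{-1 + 7} \right)} \right)} = - \frac{33}{2} - - \frac{54}{7} = - \frac{33}{2} + \frac{54}{7} = - \frac{123}{14}$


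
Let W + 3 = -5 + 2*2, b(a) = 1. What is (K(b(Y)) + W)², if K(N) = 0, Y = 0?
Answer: 16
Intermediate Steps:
W = -4 (W = -3 + (-5 + 2*2) = -3 + (-5 + 4) = -3 - 1 = -4)
(K(b(Y)) + W)² = (0 - 4)² = (-4)² = 16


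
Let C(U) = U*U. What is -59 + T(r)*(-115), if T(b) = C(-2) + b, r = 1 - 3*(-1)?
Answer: -979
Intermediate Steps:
C(U) = U²
r = 4 (r = 1 + 3 = 4)
T(b) = 4 + b (T(b) = (-2)² + b = 4 + b)
-59 + T(r)*(-115) = -59 + (4 + 4)*(-115) = -59 + 8*(-115) = -59 - 920 = -979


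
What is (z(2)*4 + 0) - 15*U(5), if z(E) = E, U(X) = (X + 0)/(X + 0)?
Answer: -7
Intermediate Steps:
U(X) = 1 (U(X) = X/X = 1)
(z(2)*4 + 0) - 15*U(5) = (2*4 + 0) - 15*1 = (8 + 0) - 15 = 8 - 15 = -7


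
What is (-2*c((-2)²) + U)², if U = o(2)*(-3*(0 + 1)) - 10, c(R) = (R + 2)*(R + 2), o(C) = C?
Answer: 7744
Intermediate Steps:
c(R) = (2 + R)² (c(R) = (2 + R)*(2 + R) = (2 + R)²)
U = -16 (U = 2*(-3*(0 + 1)) - 10 = 2*(-3*1) - 10 = 2*(-3) - 10 = -6 - 10 = -16)
(-2*c((-2)²) + U)² = (-2*(2 + (-2)²)² - 16)² = (-2*(2 + 4)² - 16)² = (-2*6² - 16)² = (-2*36 - 16)² = (-72 - 16)² = (-88)² = 7744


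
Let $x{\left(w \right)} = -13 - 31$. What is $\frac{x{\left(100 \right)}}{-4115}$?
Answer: $\frac{44}{4115} \approx 0.010693$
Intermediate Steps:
$x{\left(w \right)} = -44$
$\frac{x{\left(100 \right)}}{-4115} = - \frac{44}{-4115} = \left(-44\right) \left(- \frac{1}{4115}\right) = \frac{44}{4115}$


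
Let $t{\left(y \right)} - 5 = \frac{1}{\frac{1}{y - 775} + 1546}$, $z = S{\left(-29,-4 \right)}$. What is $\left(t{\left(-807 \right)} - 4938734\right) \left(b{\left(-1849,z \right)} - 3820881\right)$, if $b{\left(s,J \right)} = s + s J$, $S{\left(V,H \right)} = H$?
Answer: $\frac{15361806669906452106}{815257} \approx 1.8843 \cdot 10^{13}$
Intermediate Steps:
$z = -4$
$t{\left(y \right)} = 5 + \frac{1}{1546 + \frac{1}{-775 + y}}$ ($t{\left(y \right)} = 5 + \frac{1}{\frac{1}{y - 775} + 1546} = 5 + \frac{1}{\frac{1}{-775 + y} + 1546} = 5 + \frac{1}{1546 + \frac{1}{-775 + y}}$)
$b{\left(s,J \right)} = s + J s$
$\left(t{\left(-807 \right)} - 4938734\right) \left(b{\left(-1849,z \right)} - 3820881\right) = \left(\frac{-5991520 + 7731 \left(-807\right)}{-1198149 + 1546 \left(-807\right)} - 4938734\right) \left(- 1849 \left(1 - 4\right) - 3820881\right) = \left(\frac{-5991520 - 6238917}{-1198149 - 1247622} - 4938734\right) \left(\left(-1849\right) \left(-3\right) - 3820881\right) = \left(\frac{1}{-2445771} \left(-12230437\right) - 4938734\right) \left(5547 - 3820881\right) = \left(\left(- \frac{1}{2445771}\right) \left(-12230437\right) - 4938734\right) \left(-3815334\right) = \left(\frac{12230437}{2445771} - 4938734\right) \left(-3815334\right) = \left(- \frac{12079000163477}{2445771}\right) \left(-3815334\right) = \frac{15361806669906452106}{815257}$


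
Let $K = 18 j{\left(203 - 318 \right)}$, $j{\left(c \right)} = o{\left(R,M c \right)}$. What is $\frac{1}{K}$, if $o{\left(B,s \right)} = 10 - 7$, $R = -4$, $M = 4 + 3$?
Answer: $\frac{1}{54} \approx 0.018519$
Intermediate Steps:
$M = 7$
$o{\left(B,s \right)} = 3$ ($o{\left(B,s \right)} = 10 - 7 = 3$)
$j{\left(c \right)} = 3$
$K = 54$ ($K = 18 \cdot 3 = 54$)
$\frac{1}{K} = \frac{1}{54}$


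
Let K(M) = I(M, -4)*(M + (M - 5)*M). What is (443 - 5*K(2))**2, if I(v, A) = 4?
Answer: 273529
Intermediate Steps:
K(M) = 4*M + 4*M*(-5 + M) (K(M) = 4*(M + (M - 5)*M) = 4*(M + (-5 + M)*M) = 4*(M + M*(-5 + M)) = 4*M + 4*M*(-5 + M))
(443 - 5*K(2))**2 = (443 - 20*2*(-4 + 2))**2 = (443 - 20*2*(-2))**2 = (443 - 5*(-16))**2 = (443 + 80)**2 = 523**2 = 273529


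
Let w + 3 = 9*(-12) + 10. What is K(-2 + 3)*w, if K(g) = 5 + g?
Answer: -606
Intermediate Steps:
w = -101 (w = -3 + (9*(-12) + 10) = -3 + (-108 + 10) = -3 - 98 = -101)
K(-2 + 3)*w = (5 + (-2 + 3))*(-101) = (5 + 1)*(-101) = 6*(-101) = -606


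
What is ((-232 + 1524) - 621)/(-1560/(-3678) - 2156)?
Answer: -411323/1321368 ≈ -0.31129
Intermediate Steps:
((-232 + 1524) - 621)/(-1560/(-3678) - 2156) = (1292 - 621)/(-1560*(-1/3678) - 2156) = 671/(260/613 - 2156) = 671/(-1321368/613) = 671*(-613/1321368) = -411323/1321368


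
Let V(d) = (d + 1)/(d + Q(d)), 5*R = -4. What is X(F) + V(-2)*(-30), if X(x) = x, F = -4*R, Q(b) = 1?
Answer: -134/5 ≈ -26.800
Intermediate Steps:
R = -4/5 (R = (1/5)*(-4) = -4/5 ≈ -0.80000)
F = 16/5 (F = -4*(-4/5) = 16/5 ≈ 3.2000)
V(d) = 1 (V(d) = (d + 1)/(d + 1) = (1 + d)/(1 + d) = 1)
X(F) + V(-2)*(-30) = 16/5 + 1*(-30) = 16/5 - 30 = -134/5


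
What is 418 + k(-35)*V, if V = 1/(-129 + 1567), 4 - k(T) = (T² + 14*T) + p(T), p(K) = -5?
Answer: 300179/719 ≈ 417.50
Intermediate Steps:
k(T) = 9 - T² - 14*T (k(T) = 4 - ((T² + 14*T) - 5) = 4 - (-5 + T² + 14*T) = 4 + (5 - T² - 14*T) = 9 - T² - 14*T)
V = 1/1438 ≈ 0.00069541
418 + k(-35)*V = 418 + (9 - 1*(-35)² - 14*(-35))*(1/1438) = 418 + (9 - 1*1225 + 490)*(1/1438) = 418 + (9 - 1225 + 490)*(1/1438) = 418 - 726*1/1438 = 418 - 363/719 = 300179/719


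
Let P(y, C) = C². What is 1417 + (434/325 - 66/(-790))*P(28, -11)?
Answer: 40789626/25675 ≈ 1588.7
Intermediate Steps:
1417 + (434/325 - 66/(-790))*P(28, -11) = 1417 + (434/325 - 66/(-790))*(-11)² = 1417 + (434*(1/325) - 66*(-1/790))*121 = 1417 + (434/325 + 33/395)*121 = 1417 + (36431/25675)*121 = 1417 + 4408151/25675 = 40789626/25675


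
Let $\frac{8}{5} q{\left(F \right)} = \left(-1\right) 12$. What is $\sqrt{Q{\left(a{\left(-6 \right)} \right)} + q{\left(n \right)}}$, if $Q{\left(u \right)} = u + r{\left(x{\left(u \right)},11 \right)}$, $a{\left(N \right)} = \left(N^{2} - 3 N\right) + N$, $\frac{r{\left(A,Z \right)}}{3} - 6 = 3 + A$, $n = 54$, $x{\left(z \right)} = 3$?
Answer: $\frac{3 \sqrt{34}}{2} \approx 8.7464$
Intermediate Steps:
$r{\left(A,Z \right)} = 27 + 3 A$ ($r{\left(A,Z \right)} = 18 + 3 \left(3 + A\right) = 18 + \left(9 + 3 A\right) = 27 + 3 A$)
$q{\left(F \right)} = - \frac{15}{2}$ ($q{\left(F \right)} = \frac{5 \left(\left(-1\right) 12\right)}{8} = \frac{5}{8} \left(-12\right) = - \frac{15}{2}$)
$a{\left(N \right)} = N^{2} - 2 N$
$Q{\left(u \right)} = 36 + u$ ($Q{\left(u \right)} = u + \left(27 + 3 \cdot 3\right) = u + \left(27 + 9\right) = u + 36 = 36 + u$)
$\sqrt{Q{\left(a{\left(-6 \right)} \right)} + q{\left(n \right)}} = \sqrt{\left(36 - 6 \left(-2 - 6\right)\right) - \frac{15}{2}} = \sqrt{\left(36 - -48\right) - \frac{15}{2}} = \sqrt{\left(36 + 48\right) - \frac{15}{2}} = \sqrt{84 - \frac{15}{2}} = \sqrt{\frac{153}{2}} = \frac{3 \sqrt{34}}{2}$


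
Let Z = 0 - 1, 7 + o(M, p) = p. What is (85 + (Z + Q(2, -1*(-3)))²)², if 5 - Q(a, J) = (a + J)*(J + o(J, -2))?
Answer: 1540081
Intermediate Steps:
o(M, p) = -7 + p
Q(a, J) = 5 - (-9 + J)*(J + a) (Q(a, J) = 5 - (a + J)*(J + (-7 - 2)) = 5 - (J + a)*(J - 9) = 5 - (J + a)*(-9 + J) = 5 - (-9 + J)*(J + a))
Z = -1
(85 + (Z + Q(2, -1*(-3)))²)² = (85 + (-1 + (5 - (-1*(-3))² + 9*(-1*(-3)) + 9*2 - 1*(-1*(-3))*2))²)² = (85 + (-1 + (5 - 1*3² + 9*3 + 18 - 1*3*2))²)² = (85 + (-1 + (5 - 1*9 + 27 + 18 - 6))²)² = (85 + (-1 + (5 - 9 + 27 + 18 - 6))²)² = (85 + (-1 + 35)²)² = (85 + 34²)² = (85 + 1156)² = 1241² = 1540081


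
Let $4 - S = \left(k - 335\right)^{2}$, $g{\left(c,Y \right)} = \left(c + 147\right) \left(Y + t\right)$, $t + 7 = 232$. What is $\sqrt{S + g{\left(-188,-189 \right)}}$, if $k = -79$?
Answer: $2 i \sqrt{43217} \approx 415.77 i$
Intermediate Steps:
$t = 225$ ($t = -7 + 232 = 225$)
$g{\left(c,Y \right)} = \left(147 + c\right) \left(225 + Y\right)$ ($g{\left(c,Y \right)} = \left(c + 147\right) \left(Y + 225\right) = \left(147 + c\right) \left(225 + Y\right)$)
$S = -171392$ ($S = 4 - \left(-79 - 335\right)^{2} = 4 - \left(-414\right)^{2} = 4 - 171396 = -171392$)
$\sqrt{S + g{\left(-188,-189 \right)}} = \sqrt{-171392 + \left(33075 + 147 \left(-189\right) + 225 \left(-188\right) - -35532\right)} = \sqrt{-171392 + \left(33075 - 27783 - 42300 + 35532\right)} = \sqrt{-171392 - 1476} = \sqrt{-172868} = 2 i \sqrt{43217}$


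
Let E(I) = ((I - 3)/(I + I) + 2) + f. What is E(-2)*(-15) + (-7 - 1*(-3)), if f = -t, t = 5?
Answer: 89/4 ≈ 22.250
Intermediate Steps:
f = -5 (f = -1*5 = -5)
E(I) = -3 + (-3 + I)/(2*I) (E(I) = ((I - 3)/(I + I) + 2) - 5 = ((-3 + I)/((2*I)) + 2) - 5 = ((-3 + I)*(1/(2*I)) + 2) - 5 = ((-3 + I)/(2*I) + 2) - 5 = (2 + (-3 + I)/(2*I)) - 5 = -3 + (-3 + I)/(2*I))
E(-2)*(-15) + (-7 - 1*(-3)) = ((½)*(-3 - 5*(-2))/(-2))*(-15) + (-7 - 1*(-3)) = ((½)*(-½)*(-3 + 10))*(-15) + (-7 + 3) = ((½)*(-½)*7)*(-15) - 4 = -7/4*(-15) - 4 = 105/4 - 4 = 89/4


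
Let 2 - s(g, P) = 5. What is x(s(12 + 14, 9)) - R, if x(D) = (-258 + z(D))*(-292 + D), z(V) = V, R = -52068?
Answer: 129063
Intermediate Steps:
s(g, P) = -3 (s(g, P) = 2 - 1*5 = 2 - 5 = -3)
x(D) = (-292 + D)*(-258 + D) (x(D) = (-258 + D)*(-292 + D) = (-292 + D)*(-258 + D))
x(s(12 + 14, 9)) - R = (75336 + (-3)**2 - 550*(-3)) - 1*(-52068) = (75336 + 9 + 1650) + 52068 = 76995 + 52068 = 129063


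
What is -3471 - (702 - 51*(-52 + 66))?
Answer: -3459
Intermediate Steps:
-3471 - (702 - 51*(-52 + 66)) = -3471 - (702 - 51*14) = -3471 - (702 - 1*714) = -3471 - (702 - 714) = -3471 - 1*(-12) = -3471 + 12 = -3459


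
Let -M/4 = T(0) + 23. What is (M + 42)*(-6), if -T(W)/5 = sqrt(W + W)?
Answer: 300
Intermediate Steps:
T(W) = -5*sqrt(2)*sqrt(W) (T(W) = -5*sqrt(W + W) = -5*sqrt(2)*sqrt(W))
M = -92 (M = -4*(-5*sqrt(2)*sqrt(0) + 23) = -4*(-5*sqrt(2)*0 + 23) = -4*(0 + 23) = -4*23 = -92)
(M + 42)*(-6) = (-92 + 42)*(-6) = -50*(-6) = 300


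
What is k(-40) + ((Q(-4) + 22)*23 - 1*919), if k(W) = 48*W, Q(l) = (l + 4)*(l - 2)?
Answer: -2333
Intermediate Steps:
Q(l) = (-2 + l)*(4 + l) (Q(l) = (4 + l)*(-2 + l) = (-2 + l)*(4 + l))
k(-40) + ((Q(-4) + 22)*23 - 1*919) = 48*(-40) + (((-8 + (-4)² + 2*(-4)) + 22)*23 - 1*919) = -1920 + (((-8 + 16 - 8) + 22)*23 - 919) = -1920 + ((0 + 22)*23 - 919) = -1920 + (22*23 - 919) = -1920 + (506 - 919) = -1920 - 413 = -2333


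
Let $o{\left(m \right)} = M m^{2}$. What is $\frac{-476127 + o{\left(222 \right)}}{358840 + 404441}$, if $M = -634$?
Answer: $- \frac{3524687}{84809} \approx -41.56$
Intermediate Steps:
$o{\left(m \right)} = - 634 m^{2}$
$\frac{-476127 + o{\left(222 \right)}}{358840 + 404441} = \frac{-476127 - 634 \cdot 222^{2}}{358840 + 404441} = \frac{-476127 - 31246056}{763281} = \left(-476127 - 31246056\right) \frac{1}{763281} = \left(-31722183\right) \frac{1}{763281} = - \frac{3524687}{84809}$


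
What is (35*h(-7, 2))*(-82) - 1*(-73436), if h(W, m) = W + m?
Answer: 87786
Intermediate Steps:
(35*h(-7, 2))*(-82) - 1*(-73436) = (35*(-7 + 2))*(-82) - 1*(-73436) = (35*(-5))*(-82) + 73436 = -175*(-82) + 73436 = 14350 + 73436 = 87786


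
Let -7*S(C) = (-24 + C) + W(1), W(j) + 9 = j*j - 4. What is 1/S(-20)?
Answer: ⅛ ≈ 0.12500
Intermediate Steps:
W(j) = -13 + j² (W(j) = -9 + (j*j - 4) = -9 + (j² - 4) = -9 + (-4 + j²) = -13 + j²)
S(C) = 36/7 - C/7 (S(C) = -((-24 + C) + (-13 + 1²))/7 = -((-24 + C) + (-13 + 1))/7 = -((-24 + C) - 12)/7 = -(-36 + C)/7 = 36/7 - C/7)
1/S(-20) = 1/(36/7 - ⅐*(-20)) = 1/(36/7 + 20/7) = 1/8 = ⅛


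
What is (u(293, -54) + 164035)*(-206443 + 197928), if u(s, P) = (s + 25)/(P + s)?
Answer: -333827875745/239 ≈ -1.3968e+9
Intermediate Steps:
u(s, P) = (25 + s)/(P + s)
(u(293, -54) + 164035)*(-206443 + 197928) = ((25 + 293)/(-54 + 293) + 164035)*(-206443 + 197928) = (318/239 + 164035)*(-8515) = (39204683/239)*(-8515) = -333827875745/239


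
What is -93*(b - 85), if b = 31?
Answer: 5022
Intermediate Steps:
-93*(b - 85) = -93*(31 - 85) = -93*(-54) = 5022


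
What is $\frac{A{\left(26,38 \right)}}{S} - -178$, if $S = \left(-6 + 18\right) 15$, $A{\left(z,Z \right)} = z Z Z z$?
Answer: $\frac{252046}{45} \approx 5601.0$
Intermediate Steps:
$A{\left(z,Z \right)} = Z^{2} z^{2}$ ($A{\left(z,Z \right)} = z Z^{2} z = Z^{2} z^{2}$)
$S = 180$ ($S = 12 \cdot 15 = 180$)
$\frac{A{\left(26,38 \right)}}{S} - -178 = \frac{38^{2} \cdot 26^{2}}{180} - -178 = 1444 \cdot 676 \cdot \frac{1}{180} + 178 = 976144 \cdot \frac{1}{180} + 178 = \frac{244036}{45} + 178 = \frac{252046}{45}$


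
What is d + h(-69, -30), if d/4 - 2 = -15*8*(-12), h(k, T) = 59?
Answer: 5827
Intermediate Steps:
d = 5768 (d = 8 + 4*(-15*8*(-12)) = 8 + 4*(-120*(-12)) = 8 + 4*1440 = 8 + 5760 = 5768)
d + h(-69, -30) = 5768 + 59 = 5827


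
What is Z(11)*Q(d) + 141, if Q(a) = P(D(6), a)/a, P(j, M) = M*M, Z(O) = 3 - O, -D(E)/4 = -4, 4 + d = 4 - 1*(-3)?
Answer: 117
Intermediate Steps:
d = 3 (d = -4 + (4 - 1*(-3)) = -4 + (4 + 3) = -4 + 7 = 3)
D(E) = 16 (D(E) = -4*(-4) = 16)
P(j, M) = M**2
Q(a) = a (Q(a) = a**2/a = a)
Z(11)*Q(d) + 141 = (3 - 1*11)*3 + 141 = (3 - 11)*3 + 141 = -8*3 + 141 = -24 + 141 = 117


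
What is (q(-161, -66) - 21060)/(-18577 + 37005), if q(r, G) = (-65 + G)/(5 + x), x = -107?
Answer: -2147989/1879656 ≈ -1.1428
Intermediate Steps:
q(r, G) = 65/102 - G/102 (q(r, G) = (-65 + G)/(5 - 107) = (-65 + G)/(-102) = (-65 + G)*(-1/102) = 65/102 - G/102)
(q(-161, -66) - 21060)/(-18577 + 37005) = ((65/102 - 1/102*(-66)) - 21060)/(-18577 + 37005) = ((65/102 + 11/17) - 21060)/18428 = (131/102 - 21060)*(1/18428) = -2147989/102*1/18428 = -2147989/1879656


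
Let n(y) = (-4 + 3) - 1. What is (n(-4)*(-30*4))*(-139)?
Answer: -33360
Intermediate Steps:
n(y) = -2 (n(y) = -1 - 1 = -2)
(n(-4)*(-30*4))*(-139) = -(-60)*4*(-139) = -2*(-120)*(-139) = 240*(-139) = -33360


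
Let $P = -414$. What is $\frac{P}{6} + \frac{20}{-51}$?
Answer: $- \frac{3539}{51} \approx -69.392$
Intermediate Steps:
$\frac{P}{6} + \frac{20}{-51} = - \frac{414}{6} + \frac{20}{-51} = \left(-414\right) \frac{1}{6} + 20 \left(- \frac{1}{51}\right) = -69 - \frac{20}{51} = - \frac{3539}{51}$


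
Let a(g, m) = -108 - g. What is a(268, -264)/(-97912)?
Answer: 47/12239 ≈ 0.0038402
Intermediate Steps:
a(268, -264)/(-97912) = (-108 - 1*268)/(-97912) = (-108 - 268)*(-1/97912) = -376*(-1/97912) = 47/12239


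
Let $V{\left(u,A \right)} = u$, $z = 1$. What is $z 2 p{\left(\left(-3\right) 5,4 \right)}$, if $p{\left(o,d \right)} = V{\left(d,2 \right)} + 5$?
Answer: $18$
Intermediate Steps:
$p{\left(o,d \right)} = 5 + d$ ($p{\left(o,d \right)} = d + 5 = 5 + d$)
$z 2 p{\left(\left(-3\right) 5,4 \right)} = 1 \cdot 2 \left(5 + 4\right) = 2 \cdot 9 = 18$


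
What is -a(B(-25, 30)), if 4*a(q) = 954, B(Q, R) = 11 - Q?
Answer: -477/2 ≈ -238.50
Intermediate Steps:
a(q) = 477/2 (a(q) = (¼)*954 = 477/2)
-a(B(-25, 30)) = -1*477/2 = -477/2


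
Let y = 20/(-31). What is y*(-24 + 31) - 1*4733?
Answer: -146863/31 ≈ -4737.5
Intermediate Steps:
y = -20/31 (y = 20*(-1/31) = -20/31 ≈ -0.64516)
y*(-24 + 31) - 1*4733 = -20*(-24 + 31)/31 - 1*4733 = -20/31*7 - 4733 = -140/31 - 4733 = -146863/31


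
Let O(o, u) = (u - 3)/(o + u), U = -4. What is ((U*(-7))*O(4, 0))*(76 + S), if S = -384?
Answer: 6468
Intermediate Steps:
O(o, u) = (-3 + u)/(o + u)
((U*(-7))*O(4, 0))*(76 + S) = ((-4*(-7))*((-3 + 0)/(4 + 0)))*(76 - 384) = (28*(-3/4))*(-308) = (28*((¼)*(-3)))*(-308) = (28*(-¾))*(-308) = -21*(-308) = 6468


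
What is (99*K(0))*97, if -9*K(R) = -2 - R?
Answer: 2134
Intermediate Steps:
K(R) = 2/9 + R/9 (K(R) = -(-2 - R)/9 = 2/9 + R/9)
(99*K(0))*97 = (99*(2/9 + (1/9)*0))*97 = (99*(2/9 + 0))*97 = (99*(2/9))*97 = 22*97 = 2134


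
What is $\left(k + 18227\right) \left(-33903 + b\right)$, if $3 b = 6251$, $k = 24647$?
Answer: $- \frac{4092666292}{3} \approx -1.3642 \cdot 10^{9}$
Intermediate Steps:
$b = \frac{6251}{3}$ ($b = \frac{1}{3} \cdot 6251 = \frac{6251}{3} \approx 2083.7$)
$\left(k + 18227\right) \left(-33903 + b\right) = \left(24647 + 18227\right) \left(-33903 + \frac{6251}{3}\right) = 42874 \left(- \frac{95458}{3}\right) = - \frac{4092666292}{3}$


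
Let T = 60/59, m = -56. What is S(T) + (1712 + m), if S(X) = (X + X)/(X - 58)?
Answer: 2783676/1681 ≈ 1656.0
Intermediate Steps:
T = 60/59 (T = 60*(1/59) = 60/59 ≈ 1.0169)
S(X) = 2*X/(-58 + X) (S(X) = (2*X)/(-58 + X) = 2*X/(-58 + X))
S(T) + (1712 + m) = 2*(60/59)/(-58 + 60/59) + (1712 - 56) = 2*(60/59)/(-3362/59) + 1656 = 2*(60/59)*(-59/3362) + 1656 = -60/1681 + 1656 = 2783676/1681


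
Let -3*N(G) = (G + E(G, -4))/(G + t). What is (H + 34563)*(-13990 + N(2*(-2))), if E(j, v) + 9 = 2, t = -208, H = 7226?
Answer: -371823937639/636 ≈ -5.8463e+8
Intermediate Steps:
E(j, v) = -7 (E(j, v) = -9 + 2 = -7)
N(G) = -(-7 + G)/(3*(-208 + G)) (N(G) = -(G - 7)/(3*(G - 208)) = -(-7 + G)/(3*(-208 + G)))
(H + 34563)*(-13990 + N(2*(-2))) = (7226 + 34563)*(-13990 + (7 - 2*(-2))/(3*(-208 + 2*(-2)))) = 41789*(-13990 + (7 - 1*(-4))/(3*(-208 - 4))) = 41789*(-13990 + (⅓)*(7 + 4)/(-212)) = 41789*(-13990 + (⅓)*(-1/212)*11) = 41789*(-13990 - 11/636) = 41789*(-8897651/636) = -371823937639/636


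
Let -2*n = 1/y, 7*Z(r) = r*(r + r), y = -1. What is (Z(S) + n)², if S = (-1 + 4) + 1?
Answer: 5041/196 ≈ 25.719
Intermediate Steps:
S = 4 (S = 3 + 1 = 4)
Z(r) = 2*r²/7 (Z(r) = (r*(r + r))/7 = (r*(2*r))/7 = (2*r²)/7 = 2*r²/7)
n = ½ (n = -½/(-1) = -½*(-1) = ½ ≈ 0.50000)
(Z(S) + n)² = ((2/7)*4² + ½)² = ((2/7)*16 + ½)² = (32/7 + ½)² = (71/14)² = 5041/196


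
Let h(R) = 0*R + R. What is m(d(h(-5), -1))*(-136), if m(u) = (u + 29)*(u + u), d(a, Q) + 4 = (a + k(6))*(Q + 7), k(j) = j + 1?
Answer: -80512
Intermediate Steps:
k(j) = 1 + j
h(R) = R (h(R) = 0 + R = R)
d(a, Q) = -4 + (7 + Q)*(7 + a) (d(a, Q) = -4 + (a + (1 + 6))*(Q + 7) = -4 + (a + 7)*(7 + Q) = -4 + (7 + a)*(7 + Q) = -4 + (7 + Q)*(7 + a))
m(u) = 2*u*(29 + u) (m(u) = (29 + u)*(2*u) = 2*u*(29 + u))
m(d(h(-5), -1))*(-136) = (2*(45 + 7*(-1) + 7*(-5) - 1*(-5))*(29 + (45 + 7*(-1) + 7*(-5) - 1*(-5))))*(-136) = (2*(45 - 7 - 35 + 5)*(29 + (45 - 7 - 35 + 5)))*(-136) = (2*8*(29 + 8))*(-136) = (2*8*37)*(-136) = 592*(-136) = -80512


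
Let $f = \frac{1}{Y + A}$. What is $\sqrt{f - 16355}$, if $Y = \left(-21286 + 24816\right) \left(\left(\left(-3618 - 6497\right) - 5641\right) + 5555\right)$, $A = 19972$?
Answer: $\frac{i \sqrt{21183785701789367778}}{35989558} \approx 127.89 i$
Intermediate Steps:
$Y = -36009530$ ($Y = 3530 \left(\left(-10115 - 5641\right) + 5555\right) = 3530 \left(-15756 + 5555\right) = 3530 \left(-10201\right) = -36009530$)
$f = - \frac{1}{35989558}$ ($f = \frac{1}{-36009530 + 19972} = \frac{1}{-35989558} = - \frac{1}{35989558} \approx -2.7786 \cdot 10^{-8}$)
$\sqrt{f - 16355} = \sqrt{- \frac{1}{35989558} - 16355} = \sqrt{- \frac{588609221091}{35989558}} = \frac{i \sqrt{21183785701789367778}}{35989558}$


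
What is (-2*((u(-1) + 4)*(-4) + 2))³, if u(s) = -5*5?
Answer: -5088448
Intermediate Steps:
u(s) = -25
(-2*((u(-1) + 4)*(-4) + 2))³ = (-2*((-25 + 4)*(-4) + 2))³ = (-2*(-21*(-4) + 2))³ = (-2*(84 + 2))³ = (-2*86)³ = (-172)³ = -5088448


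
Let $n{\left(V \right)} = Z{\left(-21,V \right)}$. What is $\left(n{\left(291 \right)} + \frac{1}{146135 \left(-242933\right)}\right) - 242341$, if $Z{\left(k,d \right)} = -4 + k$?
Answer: $- \frac{8604238748217531}{35501013955} \approx -2.4237 \cdot 10^{5}$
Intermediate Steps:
$n{\left(V \right)} = -25$ ($n{\left(V \right)} = -4 - 21 = -25$)
$\left(n{\left(291 \right)} + \frac{1}{146135 \left(-242933\right)}\right) - 242341 = \left(-25 + \frac{1}{146135 \left(-242933\right)}\right) - 242341 = \left(-25 + \frac{1}{146135} \left(- \frac{1}{242933}\right)\right) - 242341 = \left(-25 - \frac{1}{35501013955}\right) - 242341 = - \frac{887525348876}{35501013955} - 242341 = - \frac{8604238748217531}{35501013955}$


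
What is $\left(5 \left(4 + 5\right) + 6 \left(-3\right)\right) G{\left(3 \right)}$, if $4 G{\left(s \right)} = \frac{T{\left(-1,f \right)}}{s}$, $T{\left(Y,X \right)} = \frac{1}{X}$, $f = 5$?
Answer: $\frac{9}{20} \approx 0.45$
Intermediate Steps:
$G{\left(s \right)} = \frac{1}{20 s}$ ($G{\left(s \right)} = \frac{\frac{1}{5} \frac{1}{s}}{4} = \frac{1}{20 s}$)
$\left(5 \left(4 + 5\right) + 6 \left(-3\right)\right) G{\left(3 \right)} = \left(5 \left(4 + 5\right) + 6 \left(-3\right)\right) \frac{1}{20 \cdot 3} = \left(5 \cdot 9 - 18\right) \frac{1}{20} \cdot \frac{1}{3} = \left(45 - 18\right) \frac{1}{60} = 27 \cdot \frac{1}{60} = \frac{9}{20}$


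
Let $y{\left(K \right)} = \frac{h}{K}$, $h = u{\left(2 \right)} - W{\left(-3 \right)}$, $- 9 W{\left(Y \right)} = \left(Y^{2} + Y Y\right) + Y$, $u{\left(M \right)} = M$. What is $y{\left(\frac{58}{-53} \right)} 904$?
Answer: $- \frac{263516}{87} \approx -3028.9$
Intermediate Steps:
$W{\left(Y \right)} = - \frac{2 Y^{2}}{9} - \frac{Y}{9}$ ($W{\left(Y \right)} = - \frac{\left(Y^{2} + Y Y\right) + Y}{9} = - \frac{\left(Y^{2} + Y^{2}\right) + Y}{9} = - \frac{2 Y^{2} + Y}{9} = - \frac{Y + 2 Y^{2}}{9} = - \frac{2 Y^{2}}{9} - \frac{Y}{9}$)
$h = \frac{11}{3}$ ($h = 2 - \left(- \frac{1}{9}\right) \left(-3\right) \left(1 + 2 \left(-3\right)\right) = 2 - \left(- \frac{1}{9}\right) \left(-3\right) \left(1 - 6\right) = 2 - \left(- \frac{1}{9}\right) \left(-3\right) \left(-5\right) = 2 - - \frac{5}{3} = 2 + \frac{5}{3} = \frac{11}{3} \approx 3.6667$)
$y{\left(K \right)} = \frac{11}{3 K}$
$y{\left(\frac{58}{-53} \right)} 904 = \frac{11}{3 \frac{58}{-53}} \cdot 904 = \frac{11}{3 \cdot 58 \left(- \frac{1}{53}\right)} 904 = \frac{11}{3 \left(- \frac{58}{53}\right)} 904 = \frac{11}{3} \left(- \frac{53}{58}\right) 904 = \left(- \frac{583}{174}\right) 904 = - \frac{263516}{87}$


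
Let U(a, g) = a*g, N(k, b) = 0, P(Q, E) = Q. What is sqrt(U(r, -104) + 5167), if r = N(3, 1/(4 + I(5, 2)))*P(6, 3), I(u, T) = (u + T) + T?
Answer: sqrt(5167) ≈ 71.882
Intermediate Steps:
I(u, T) = u + 2*T (I(u, T) = (T + u) + T = u + 2*T)
r = 0 (r = 0*6 = 0)
sqrt(U(r, -104) + 5167) = sqrt(0*(-104) + 5167) = sqrt(0 + 5167) = sqrt(5167)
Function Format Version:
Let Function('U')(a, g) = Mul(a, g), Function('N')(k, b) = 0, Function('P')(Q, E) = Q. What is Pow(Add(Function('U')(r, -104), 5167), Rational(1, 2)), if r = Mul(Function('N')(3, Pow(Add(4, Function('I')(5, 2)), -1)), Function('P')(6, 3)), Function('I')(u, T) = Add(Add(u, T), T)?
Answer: Pow(5167, Rational(1, 2)) ≈ 71.882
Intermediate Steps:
Function('I')(u, T) = Add(u, Mul(2, T)) (Function('I')(u, T) = Add(Add(T, u), T) = Add(u, Mul(2, T)))
r = 0 (r = Mul(0, 6) = 0)
Pow(Add(Function('U')(r, -104), 5167), Rational(1, 2)) = Pow(Add(Mul(0, -104), 5167), Rational(1, 2)) = Pow(Add(0, 5167), Rational(1, 2)) = Pow(5167, Rational(1, 2))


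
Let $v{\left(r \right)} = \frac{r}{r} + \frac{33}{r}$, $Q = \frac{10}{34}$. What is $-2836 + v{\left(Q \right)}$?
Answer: $- \frac{13614}{5} \approx -2722.8$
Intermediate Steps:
$Q = \frac{5}{17}$ ($Q = 10 \cdot \frac{1}{34} = \frac{5}{17} \approx 0.29412$)
$v{\left(r \right)} = 1 + \frac{33}{r}$
$-2836 + v{\left(Q \right)} = -2836 + \frac{33 + \frac{5}{17}}{\frac{5}{17}} = -2836 + \frac{17}{5} \cdot \frac{566}{17} = -2836 + \frac{566}{5} = - \frac{13614}{5}$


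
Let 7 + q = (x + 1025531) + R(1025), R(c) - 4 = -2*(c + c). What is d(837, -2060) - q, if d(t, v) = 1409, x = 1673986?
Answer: -2694005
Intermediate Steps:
R(c) = 4 - 4*c (R(c) = 4 - 2*(c + c) = 4 - 4*c)
q = 2695414 (q = -7 + ((1673986 + 1025531) + (4 - 4*1025)) = -7 + (2699517 + (4 - 4100)) = -7 + (2699517 - 4096) = -7 + 2695421 = 2695414)
d(837, -2060) - q = 1409 - 1*2695414 = 1409 - 2695414 = -2694005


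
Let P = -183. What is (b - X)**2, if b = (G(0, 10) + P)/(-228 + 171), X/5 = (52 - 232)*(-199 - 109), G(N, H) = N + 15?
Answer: 27738592361536/361 ≈ 7.6838e+10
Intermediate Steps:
G(N, H) = 15 + N
X = 277200 (X = 5*((52 - 232)*(-199 - 109)) = 5*(-180*(-308)) = 5*55440 = 277200)
b = 56/19 (b = ((15 + 0) - 183)/(-228 + 171) = (15 - 183)/(-57) = -168*(-1/57) = 56/19 ≈ 2.9474)
(b - X)**2 = (56/19 - 1*277200)**2 = (56/19 - 277200)**2 = (-5266744/19)**2 = 27738592361536/361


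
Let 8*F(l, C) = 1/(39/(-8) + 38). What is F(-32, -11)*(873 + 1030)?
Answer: 1903/265 ≈ 7.1811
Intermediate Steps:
F(l, C) = 1/265 (F(l, C) = 1/(8*(39/(-8) + 38)) = 1/(8*(39*(-⅛) + 38)) = 1/(8*(-39/8 + 38)) = 1/(8*(265/8)) = (⅛)*(8/265) = 1/265)
F(-32, -11)*(873 + 1030) = (873 + 1030)/265 = (1/265)*1903 = 1903/265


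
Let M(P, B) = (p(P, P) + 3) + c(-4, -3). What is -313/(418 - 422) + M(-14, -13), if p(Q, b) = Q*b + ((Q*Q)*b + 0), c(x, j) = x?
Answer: -9883/4 ≈ -2470.8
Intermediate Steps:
p(Q, b) = Q*b + b*Q² (p(Q, b) = Q*b + (Q²*b + 0) = Q*b + (b*Q² + 0) = Q*b + b*Q²)
M(P, B) = -1 + P²*(1 + P) (M(P, B) = (P*P*(1 + P) + 3) - 4 = (P²*(1 + P) + 3) - 4 = (3 + P²*(1 + P)) - 4 = -1 + P²*(1 + P))
-313/(418 - 422) + M(-14, -13) = -313/(418 - 422) + (-1 + (-14)²*(1 - 14)) = -313/(-4) + (-1 + 196*(-13)) = -313*(-¼) + (-1 - 2548) = 313/4 - 2549 = -9883/4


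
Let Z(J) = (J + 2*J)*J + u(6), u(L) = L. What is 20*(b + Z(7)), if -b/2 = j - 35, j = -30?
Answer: 5660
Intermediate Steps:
Z(J) = 6 + 3*J² (Z(J) = (J + 2*J)*J + 6 = (3*J)*J + 6 = 3*J² + 6 = 6 + 3*J²)
b = 130 (b = -2*(-30 - 35) = -2*(-65) = 130)
20*(b + Z(7)) = 20*(130 + (6 + 3*7²)) = 20*(130 + (6 + 3*49)) = 20*(130 + (6 + 147)) = 20*(130 + 153) = 20*283 = 5660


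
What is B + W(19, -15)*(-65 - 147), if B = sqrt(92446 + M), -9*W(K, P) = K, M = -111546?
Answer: 4028/9 + 10*I*sqrt(191) ≈ 447.56 + 138.2*I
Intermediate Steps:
W(K, P) = -K/9
B = 10*I*sqrt(191) (B = sqrt(92446 - 111546) = sqrt(-19100) = 10*I*sqrt(191) ≈ 138.2*I)
B + W(19, -15)*(-65 - 147) = 10*I*sqrt(191) + (-1/9*19)*(-65 - 147) = 10*I*sqrt(191) - 19/9*(-212) = 10*I*sqrt(191) + 4028/9 = 4028/9 + 10*I*sqrt(191)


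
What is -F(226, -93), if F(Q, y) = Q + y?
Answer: -133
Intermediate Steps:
-F(226, -93) = -(226 - 93) = -1*133 = -133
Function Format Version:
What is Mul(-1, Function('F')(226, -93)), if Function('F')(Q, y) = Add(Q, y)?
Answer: -133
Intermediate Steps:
Mul(-1, Function('F')(226, -93)) = Mul(-1, Add(226, -93)) = Mul(-1, 133) = -133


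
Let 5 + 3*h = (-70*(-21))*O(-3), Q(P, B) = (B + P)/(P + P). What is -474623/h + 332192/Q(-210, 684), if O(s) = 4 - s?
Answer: -14074948003/47795 ≈ -2.9449e+5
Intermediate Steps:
Q(P, B) = (B + P)/(2*P) (Q(P, B) = (B + P)/((2*P)) = (B + P)*(1/(2*P)) = (B + P)/(2*P))
h = 10285/3 (h = -5/3 + ((-70*(-21))*(4 - 1*(-3)))/3 = -5/3 + (1470*(4 + 3))/3 = -5/3 + (1470*7)/3 = -5/3 + (⅓)*10290 = -5/3 + 3430 = 10285/3 ≈ 3428.3)
-474623/h + 332192/Q(-210, 684) = -474623/10285/3 + 332192/(((½)*(684 - 210)/(-210))) = -474623*3/10285 + 332192/(((½)*(-1/210)*474)) = -83757/605 + 332192/(-79/70) = -83757/605 + 332192*(-70/79) = -83757/605 - 23253440/79 = -14074948003/47795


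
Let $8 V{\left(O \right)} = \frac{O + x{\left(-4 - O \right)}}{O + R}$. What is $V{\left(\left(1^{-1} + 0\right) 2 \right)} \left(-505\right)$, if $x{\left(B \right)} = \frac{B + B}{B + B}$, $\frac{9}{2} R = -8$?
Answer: $- \frac{13635}{16} \approx -852.19$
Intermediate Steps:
$R = - \frac{16}{9}$ ($R = \frac{2}{9} \left(-8\right) = - \frac{16}{9} \approx -1.7778$)
$x{\left(B \right)} = 1$ ($x{\left(B \right)} = \frac{2 B}{2 B} = 2 B \frac{1}{2 B} = 1$)
$V{\left(O \right)} = \frac{1 + O}{8 \left(- \frac{16}{9} + O\right)}$ ($V{\left(O \right)} = \frac{\left(O + 1\right) \frac{1}{O - \frac{16}{9}}}{8} = \frac{\left(1 + O\right) \frac{1}{- \frac{16}{9} + O}}{8} = \frac{\frac{1}{- \frac{16}{9} + O} \left(1 + O\right)}{8} = \frac{1 + O}{8 \left(- \frac{16}{9} + O\right)}$)
$V{\left(\left(1^{-1} + 0\right) 2 \right)} \left(-505\right) = \frac{9 \left(1 + \left(1^{-1} + 0\right) 2\right)}{8 \left(-16 + 9 \left(1^{-1} + 0\right) 2\right)} \left(-505\right) = \frac{9 \left(1 + \left(1 + 0\right) 2\right)}{8 \left(-16 + 9 \left(1 + 0\right) 2\right)} \left(-505\right) = \frac{9 \left(1 + 1 \cdot 2\right)}{8 \left(-16 + 9 \cdot 1 \cdot 2\right)} \left(-505\right) = \frac{9 \left(1 + 2\right)}{8 \left(-16 + 9 \cdot 2\right)} \left(-505\right) = \frac{9}{8} \frac{1}{-16 + 18} \cdot 3 \left(-505\right) = \frac{9}{8} \cdot \frac{1}{2} \cdot 3 \left(-505\right) = \frac{27}{16} \left(-505\right) = - \frac{13635}{16}$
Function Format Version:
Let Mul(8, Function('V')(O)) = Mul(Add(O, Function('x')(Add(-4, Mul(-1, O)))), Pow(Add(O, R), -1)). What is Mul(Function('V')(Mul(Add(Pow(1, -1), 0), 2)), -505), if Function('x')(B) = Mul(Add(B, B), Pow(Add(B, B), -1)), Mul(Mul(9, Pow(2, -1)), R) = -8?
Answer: Rational(-13635, 16) ≈ -852.19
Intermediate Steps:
R = Rational(-16, 9) (R = Mul(Rational(2, 9), -8) = Rational(-16, 9) ≈ -1.7778)
Function('x')(B) = 1 (Function('x')(B) = Mul(Mul(2, B), Pow(Mul(2, B), -1)) = Mul(Mul(2, B), Mul(Rational(1, 2), Pow(B, -1))) = 1)
Function('V')(O) = Mul(Rational(1, 8), Pow(Add(Rational(-16, 9), O), -1), Add(1, O)) (Function('V')(O) = Mul(Rational(1, 8), Mul(Add(O, 1), Pow(Add(O, Rational(-16, 9)), -1))) = Mul(Rational(1, 8), Mul(Add(1, O), Pow(Add(Rational(-16, 9), O), -1))) = Mul(Rational(1, 8), Mul(Pow(Add(Rational(-16, 9), O), -1), Add(1, O))) = Mul(Rational(1, 8), Pow(Add(Rational(-16, 9), O), -1), Add(1, O)))
Mul(Function('V')(Mul(Add(Pow(1, -1), 0), 2)), -505) = Mul(Mul(Rational(9, 8), Pow(Add(-16, Mul(9, Mul(Add(Pow(1, -1), 0), 2))), -1), Add(1, Mul(Add(Pow(1, -1), 0), 2))), -505) = Mul(Mul(Rational(9, 8), Pow(Add(-16, Mul(9, Mul(Add(1, 0), 2))), -1), Add(1, Mul(Add(1, 0), 2))), -505) = Mul(Mul(Rational(9, 8), Pow(Add(-16, Mul(9, Mul(1, 2))), -1), Add(1, Mul(1, 2))), -505) = Mul(Mul(Rational(9, 8), Pow(Add(-16, Mul(9, 2)), -1), Add(1, 2)), -505) = Mul(Mul(Rational(9, 8), Pow(Add(-16, 18), -1), 3), -505) = Mul(Mul(Rational(9, 8), Pow(2, -1), 3), -505) = Mul(Mul(Rational(9, 8), Rational(1, 2), 3), -505) = Mul(Rational(27, 16), -505) = Rational(-13635, 16)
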